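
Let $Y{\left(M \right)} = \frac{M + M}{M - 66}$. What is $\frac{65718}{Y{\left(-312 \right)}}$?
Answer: $\frac{2070117}{52} \approx 39810.0$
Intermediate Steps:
$Y{\left(M \right)} = \frac{2 M}{-66 + M}$
$\frac{65718}{Y{\left(-312 \right)}} = \frac{65718}{2 \left(-312\right) \frac{1}{-66 - 312}} = \frac{65718}{2 \left(-312\right) \frac{1}{-378}} = \frac{65718}{2 \left(-312\right) \left(- \frac{1}{378}\right)} = \frac{65718}{\frac{104}{63}} = 65718 \cdot \frac{63}{104} = \frac{2070117}{52}$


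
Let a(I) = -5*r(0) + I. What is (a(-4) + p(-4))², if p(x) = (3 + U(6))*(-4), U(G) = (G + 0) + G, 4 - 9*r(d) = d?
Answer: 355216/81 ≈ 4385.4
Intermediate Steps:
r(d) = 4/9 - d/9
U(G) = 2*G (U(G) = G + G = 2*G)
p(x) = -60 (p(x) = (3 + 2*6)*(-4) = (3 + 12)*(-4) = 15*(-4) = -60)
a(I) = -20/9 + I (a(I) = -5*(4/9 - ⅑*0) + I = -5*(4/9 + 0) + I = -5*4/9 + I = -20/9 + I)
(a(-4) + p(-4))² = ((-20/9 - 4) - 60)² = (-56/9 - 60)² = (-596/9)² = 355216/81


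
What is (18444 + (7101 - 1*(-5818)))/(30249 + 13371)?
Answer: 31363/43620 ≈ 0.71900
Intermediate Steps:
(18444 + (7101 - 1*(-5818)))/(30249 + 13371) = (18444 + (7101 + 5818))/43620 = (18444 + 12919)*(1/43620) = 31363*(1/43620) = 31363/43620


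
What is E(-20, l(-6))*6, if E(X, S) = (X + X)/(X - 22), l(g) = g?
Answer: 40/7 ≈ 5.7143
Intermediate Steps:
E(X, S) = 2*X/(-22 + X) (E(X, S) = (2*X)/(-22 + X) = 2*X/(-22 + X))
E(-20, l(-6))*6 = (2*(-20)/(-22 - 20))*6 = (2*(-20)/(-42))*6 = (2*(-20)*(-1/42))*6 = (20/21)*6 = 40/7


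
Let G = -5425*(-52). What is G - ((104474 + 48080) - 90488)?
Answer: 220034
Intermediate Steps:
G = 282100
G - ((104474 + 48080) - 90488) = 282100 - ((104474 + 48080) - 90488) = 282100 - (152554 - 90488) = 282100 - 1*62066 = 282100 - 62066 = 220034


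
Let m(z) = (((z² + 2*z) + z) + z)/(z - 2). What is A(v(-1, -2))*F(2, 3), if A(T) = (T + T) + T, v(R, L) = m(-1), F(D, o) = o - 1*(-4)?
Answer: 21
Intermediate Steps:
F(D, o) = 4 + o (F(D, o) = o + 4 = 4 + o)
m(z) = (z² + 4*z)/(-2 + z) (m(z) = ((z² + 3*z) + z)/(-2 + z) = (z² + 4*z)/(-2 + z))
v(R, L) = 1 (v(R, L) = -(4 - 1)/(-2 - 1) = -1*3/(-3) = -1*(-⅓)*3 = 1)
A(T) = 3*T (A(T) = 2*T + T = 3*T)
A(v(-1, -2))*F(2, 3) = (3*1)*(4 + 3) = 3*7 = 21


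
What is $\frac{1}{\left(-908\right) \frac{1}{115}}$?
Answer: $- \frac{115}{908} \approx -0.12665$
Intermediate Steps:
$\frac{1}{\left(-908\right) \frac{1}{115}} = \frac{1}{- \frac{908}{115}} = - \frac{115}{908}$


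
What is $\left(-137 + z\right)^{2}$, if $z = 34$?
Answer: $10609$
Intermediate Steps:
$\left(-137 + z\right)^{2} = \left(-137 + 34\right)^{2} = \left(-103\right)^{2} = 10609$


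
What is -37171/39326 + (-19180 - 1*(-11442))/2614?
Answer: -200734791/51399082 ≈ -3.9054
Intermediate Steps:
-37171/39326 + (-19180 - 1*(-11442))/2614 = -37171*1/39326 + (-19180 + 11442)*(1/2614) = -37171/39326 - 7738*1/2614 = -37171/39326 - 3869/1307 = -200734791/51399082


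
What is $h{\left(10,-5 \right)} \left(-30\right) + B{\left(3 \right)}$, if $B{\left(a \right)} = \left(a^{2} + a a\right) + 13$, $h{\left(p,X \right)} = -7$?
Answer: $241$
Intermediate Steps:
$B{\left(a \right)} = 13 + 2 a^{2}$ ($B{\left(a \right)} = \left(a^{2} + a^{2}\right) + 13 = 2 a^{2} + 13 = 13 + 2 a^{2}$)
$h{\left(10,-5 \right)} \left(-30\right) + B{\left(3 \right)} = \left(-7\right) \left(-30\right) + \left(13 + 2 \cdot 3^{2}\right) = 210 + \left(13 + 2 \cdot 9\right) = 210 + \left(13 + 18\right) = 210 + 31 = 241$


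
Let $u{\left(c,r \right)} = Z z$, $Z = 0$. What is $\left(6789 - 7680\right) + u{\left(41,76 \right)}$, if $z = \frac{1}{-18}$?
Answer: $-891$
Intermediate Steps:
$z = - \frac{1}{18} \approx -0.055556$
$u{\left(c,r \right)} = 0$ ($u{\left(c,r \right)} = 0 \left(- \frac{1}{18}\right) = 0$)
$\left(6789 - 7680\right) + u{\left(41,76 \right)} = \left(6789 - 7680\right) + 0 = -891 + 0 = -891$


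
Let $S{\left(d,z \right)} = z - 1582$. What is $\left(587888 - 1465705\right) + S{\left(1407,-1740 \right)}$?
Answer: $-881139$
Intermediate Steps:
$S{\left(d,z \right)} = -1582 + z$
$\left(587888 - 1465705\right) + S{\left(1407,-1740 \right)} = \left(587888 - 1465705\right) - 3322 = -877817 - 3322 = -881139$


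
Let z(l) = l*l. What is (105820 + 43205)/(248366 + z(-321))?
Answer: 149025/351407 ≈ 0.42408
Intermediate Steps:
z(l) = l**2
(105820 + 43205)/(248366 + z(-321)) = (105820 + 43205)/(248366 + (-321)**2) = 149025/(248366 + 103041) = 149025/351407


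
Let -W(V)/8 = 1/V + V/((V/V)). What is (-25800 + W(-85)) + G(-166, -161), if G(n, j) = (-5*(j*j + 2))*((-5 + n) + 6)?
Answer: 1815715183/85 ≈ 2.1361e+7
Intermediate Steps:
W(V) = -8*V - 8/V (W(V) = -8*(1/V + V/((V/V))) = -8*(1/V + V/1) = -8*(1/V + V*1) = -8*(1/V + V) = -8*(V + 1/V) = -8*V - 8/V)
G(n, j) = (1 + n)*(-10 - 5*j²) (G(n, j) = (-5*(j² + 2))*(1 + n) = (-5*(2 + j²))*(1 + n) = (-10 - 5*j²)*(1 + n) = (1 + n)*(-10 - 5*j²))
(-25800 + W(-85)) + G(-166, -161) = (-25800 + (-8*(-85) - 8/(-85))) + (-10 - 10*(-166) - 5*(-161)² - 5*(-166)*(-161)²) = (-25800 + (680 - 8*(-1/85))) + (-10 + 1660 - 5*25921 - 5*(-166)*25921) = (-25800 + (680 + 8/85)) + (-10 + 1660 - 129605 + 21514430) = (-25800 + 57808/85) + 21386475 = -2135192/85 + 21386475 = 1815715183/85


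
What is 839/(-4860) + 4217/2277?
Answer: 2064913/1229580 ≈ 1.6794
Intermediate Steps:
839/(-4860) + 4217/2277 = 839*(-1/4860) + 4217*(1/2277) = -839/4860 + 4217/2277 = 2064913/1229580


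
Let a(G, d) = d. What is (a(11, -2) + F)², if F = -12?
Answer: 196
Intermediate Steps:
(a(11, -2) + F)² = (-2 - 12)² = (-14)² = 196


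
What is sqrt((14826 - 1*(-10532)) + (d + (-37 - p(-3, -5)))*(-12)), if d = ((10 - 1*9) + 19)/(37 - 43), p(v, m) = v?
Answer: sqrt(25806) ≈ 160.64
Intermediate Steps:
d = -10/3 (d = ((10 - 9) + 19)/(-6) = (1 + 19)*(-1/6) = 20*(-1/6) = -10/3 ≈ -3.3333)
sqrt((14826 - 1*(-10532)) + (d + (-37 - p(-3, -5)))*(-12)) = sqrt((14826 - 1*(-10532)) + (-10/3 + (-37 - 1*(-3)))*(-12)) = sqrt((14826 + 10532) + (-10/3 + (-37 + 3))*(-12)) = sqrt(25358 + (-10/3 - 34)*(-12)) = sqrt(25358 - 112/3*(-12)) = sqrt(25358 + 448) = sqrt(25806)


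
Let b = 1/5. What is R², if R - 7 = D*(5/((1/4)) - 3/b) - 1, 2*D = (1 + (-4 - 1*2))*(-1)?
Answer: 1369/4 ≈ 342.25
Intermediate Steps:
b = ⅕ (b = 1*(⅕) = ⅕ ≈ 0.20000)
D = 5/2 (D = ((1 + (-4 - 1*2))*(-1))/2 = ((1 + (-4 - 2))*(-1))/2 = ((1 - 6)*(-1))/2 = (-5*(-1))/2 = (½)*5 = 5/2 ≈ 2.5000)
R = 37/2 (R = 7 + (5*(5/((1/4)) - 3/⅕)/2 - 1) = 7 + (5*(5/((1*(¼))) - 3*5)/2 - 1) = 7 + (5*(5/(¼) - 15)/2 - 1) = 7 + (5*(5*4 - 15)/2 - 1) = 7 + (5*(20 - 15)/2 - 1) = 7 + ((5/2)*5 - 1) = 7 + (25/2 - 1) = 7 + 23/2 = 37/2 ≈ 18.500)
R² = (37/2)² = 1369/4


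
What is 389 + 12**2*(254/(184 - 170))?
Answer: 21011/7 ≈ 3001.6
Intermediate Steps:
389 + 12**2*(254/(184 - 170)) = 389 + 144*(254/14) = 389 + 144*(254*(1/14)) = 389 + 144*(127/7) = 389 + 18288/7 = 21011/7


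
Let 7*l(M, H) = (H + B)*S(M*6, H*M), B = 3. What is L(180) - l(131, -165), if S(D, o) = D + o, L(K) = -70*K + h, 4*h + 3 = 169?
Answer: -6924415/14 ≈ -4.9460e+5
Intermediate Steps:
h = 83/2 (h = -¾ + (¼)*169 = -¾ + 169/4 = 83/2 ≈ 41.500)
L(K) = 83/2 - 70*K (L(K) = -70*K + 83/2 = 83/2 - 70*K)
l(M, H) = (3 + H)*(6*M + H*M)/7 (l(M, H) = ((H + 3)*(M*6 + H*M))/7 = ((3 + H)*(6*M + H*M))/7 = (3 + H)*(6*M + H*M)/7)
L(180) - l(131, -165) = (83/2 - 70*180) - 131*(3 - 165)*(6 - 165)/7 = (83/2 - 12600) - 131*(-162)*(-159)/7 = -25117/2 - 1*3374298/7 = -25117/2 - 3374298/7 = -6924415/14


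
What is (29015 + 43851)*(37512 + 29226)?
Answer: 4862931108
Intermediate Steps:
(29015 + 43851)*(37512 + 29226) = 72866*66738 = 4862931108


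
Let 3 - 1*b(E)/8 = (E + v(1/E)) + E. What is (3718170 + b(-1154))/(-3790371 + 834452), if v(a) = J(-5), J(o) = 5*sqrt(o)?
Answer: -3736658/2955919 + 40*I*sqrt(5)/2955919 ≈ -1.2641 + 3.0259e-5*I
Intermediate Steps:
v(a) = 5*I*sqrt(5) (v(a) = 5*sqrt(-5) = 5*(I*sqrt(5)) = 5*I*sqrt(5))
b(E) = 24 - 16*E - 40*I*sqrt(5) (b(E) = 24 - 8*((E + 5*I*sqrt(5)) + E) = 24 - 8*(2*E + 5*I*sqrt(5)) = 24 + (-16*E - 40*I*sqrt(5)) = 24 - 16*E - 40*I*sqrt(5))
(3718170 + b(-1154))/(-3790371 + 834452) = (3718170 + (24 - 16*(-1154) - 40*I*sqrt(5)))/(-3790371 + 834452) = (3718170 + (24 + 18464 - 40*I*sqrt(5)))/(-2955919) = (3718170 + (18488 - 40*I*sqrt(5)))*(-1/2955919) = (3736658 - 40*I*sqrt(5))*(-1/2955919) = -3736658/2955919 + 40*I*sqrt(5)/2955919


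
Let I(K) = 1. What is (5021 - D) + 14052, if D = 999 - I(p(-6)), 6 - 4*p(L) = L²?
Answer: 18075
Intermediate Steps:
p(L) = 3/2 - L²/4
D = 998 (D = 999 - 1*1 = 999 - 1 = 998)
(5021 - D) + 14052 = (5021 - 1*998) + 14052 = (5021 - 998) + 14052 = 4023 + 14052 = 18075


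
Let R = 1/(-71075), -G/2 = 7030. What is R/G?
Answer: 1/999314500 ≈ 1.0007e-9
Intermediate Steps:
G = -14060 (G = -2*7030 = -14060)
R = -1/71075 ≈ -1.4070e-5
R/G = -1/71075/(-14060) = -1/71075*(-1/14060) = 1/999314500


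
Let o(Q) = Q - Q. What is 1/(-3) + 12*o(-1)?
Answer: -1/3 ≈ -0.33333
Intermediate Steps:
o(Q) = 0
1/(-3) + 12*o(-1) = 1/(-3) + 12*0 = -1/3 + 0 = -1/3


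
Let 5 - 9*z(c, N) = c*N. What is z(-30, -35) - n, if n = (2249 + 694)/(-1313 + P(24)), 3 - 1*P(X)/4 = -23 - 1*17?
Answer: -1165858/10269 ≈ -113.53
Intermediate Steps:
z(c, N) = 5/9 - N*c/9 (z(c, N) = 5/9 - c*N/9 = 5/9 - N*c/9)
P(X) = 172 (P(X) = 12 - 4*(-23 - 1*17) = 12 - 4*(-23 - 17) = 12 - 4*(-40) = 12 + 160 = 172)
n = -2943/1141 (n = (2249 + 694)/(-1313 + 172) = 2943/(-1141) = 2943*(-1/1141) = -2943/1141 ≈ -2.5793)
z(-30, -35) - n = (5/9 - ⅑*(-35)*(-30)) - 1*(-2943/1141) = (5/9 - 350/3) + 2943/1141 = -1045/9 + 2943/1141 = -1165858/10269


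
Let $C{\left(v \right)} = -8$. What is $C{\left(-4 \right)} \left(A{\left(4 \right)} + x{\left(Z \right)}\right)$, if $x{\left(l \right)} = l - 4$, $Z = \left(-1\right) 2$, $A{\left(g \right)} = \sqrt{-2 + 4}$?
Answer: $48 - 8 \sqrt{2} \approx 36.686$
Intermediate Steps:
$A{\left(g \right)} = \sqrt{2}$
$Z = -2$
$x{\left(l \right)} = -4 + l$
$C{\left(-4 \right)} \left(A{\left(4 \right)} + x{\left(Z \right)}\right) = - 8 \left(\sqrt{2} - 6\right) = - 8 \left(-6 + \sqrt{2}\right) = 48 - 8 \sqrt{2}$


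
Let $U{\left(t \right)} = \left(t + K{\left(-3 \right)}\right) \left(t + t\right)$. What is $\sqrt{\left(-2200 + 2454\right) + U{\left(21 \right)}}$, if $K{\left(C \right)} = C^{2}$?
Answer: $\sqrt{1514} \approx 38.91$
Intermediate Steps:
$U{\left(t \right)} = 2 t \left(9 + t\right)$ ($U{\left(t \right)} = \left(t + \left(-3\right)^{2}\right) \left(t + t\right) = \left(t + 9\right) 2 t = \left(9 + t\right) 2 t = 2 t \left(9 + t\right)$)
$\sqrt{\left(-2200 + 2454\right) + U{\left(21 \right)}} = \sqrt{\left(-2200 + 2454\right) + 2 \cdot 21 \left(9 + 21\right)} = \sqrt{254 + 2 \cdot 21 \cdot 30} = \sqrt{254 + 1260} = \sqrt{1514}$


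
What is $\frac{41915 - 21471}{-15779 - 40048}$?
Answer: $- \frac{20444}{55827} \approx -0.3662$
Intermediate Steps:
$\frac{41915 - 21471}{-15779 - 40048} = \frac{41915 - 21471}{-55827} = 20444 \left(- \frac{1}{55827}\right) = - \frac{20444}{55827}$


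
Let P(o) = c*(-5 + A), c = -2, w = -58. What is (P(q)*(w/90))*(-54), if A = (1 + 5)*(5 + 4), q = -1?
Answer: -17052/5 ≈ -3410.4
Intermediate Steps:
A = 54 (A = 6*9 = 54)
P(o) = -98 (P(o) = -2*(-5 + 54) = -2*49 = -98)
(P(q)*(w/90))*(-54) = -(-5684)/90*(-54) = -98*(-29/45)*(-54) = (2842/45)*(-54) = -17052/5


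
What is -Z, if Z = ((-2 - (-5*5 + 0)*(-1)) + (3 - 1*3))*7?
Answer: 189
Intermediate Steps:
Z = -189 (Z = ((-2 - (-25 + 0)*(-1)) + (3 - 3))*7 = ((-2 - 1*(-25)*(-1)) + 0)*7 = ((-2 + 25*(-1)) + 0)*7 = ((-2 - 25) + 0)*7 = (-27 + 0)*7 = -27*7 = -189)
-Z = -1*(-189) = 189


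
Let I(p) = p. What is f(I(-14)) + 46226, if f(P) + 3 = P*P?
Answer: 46419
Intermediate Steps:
f(P) = -3 + P**2 (f(P) = -3 + P*P = -3 + P**2)
f(I(-14)) + 46226 = (-3 + (-14)**2) + 46226 = (-3 + 196) + 46226 = 193 + 46226 = 46419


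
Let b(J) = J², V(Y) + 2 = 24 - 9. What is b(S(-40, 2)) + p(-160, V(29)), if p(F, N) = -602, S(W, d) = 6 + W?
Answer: 554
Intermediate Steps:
V(Y) = 13 (V(Y) = -2 + (24 - 9) = -2 + 15 = 13)
b(S(-40, 2)) + p(-160, V(29)) = (6 - 40)² - 602 = (-34)² - 602 = 1156 - 602 = 554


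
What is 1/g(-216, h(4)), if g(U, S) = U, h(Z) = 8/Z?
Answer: -1/216 ≈ -0.0046296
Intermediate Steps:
1/g(-216, h(4)) = 1/(-216) = -1/216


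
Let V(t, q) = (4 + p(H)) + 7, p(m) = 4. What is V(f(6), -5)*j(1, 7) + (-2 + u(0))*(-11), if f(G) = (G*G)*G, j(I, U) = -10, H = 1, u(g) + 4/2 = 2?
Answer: -128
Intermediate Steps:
u(g) = 0 (u(g) = -2 + 2 = 0)
f(G) = G**3 (f(G) = G**2*G = G**3)
V(t, q) = 15 (V(t, q) = (4 + 4) + 7 = 8 + 7 = 15)
V(f(6), -5)*j(1, 7) + (-2 + u(0))*(-11) = 15*(-10) + (-2 + 0)*(-11) = -150 - 2*(-11) = -150 + 22 = -128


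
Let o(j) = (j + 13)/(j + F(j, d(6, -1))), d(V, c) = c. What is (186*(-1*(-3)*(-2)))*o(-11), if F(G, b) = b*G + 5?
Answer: -2232/5 ≈ -446.40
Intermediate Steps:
F(G, b) = 5 + G*b (F(G, b) = G*b + 5 = 5 + G*b)
o(j) = 13/5 + j/5 (o(j) = (j + 13)/(j + (5 + j*(-1))) = (13 + j)/(j + (5 - j)) = (13 + j)/5 = (13 + j)*(⅕) = 13/5 + j/5)
(186*(-1*(-3)*(-2)))*o(-11) = (186*(-1*(-3)*(-2)))*(13/5 + (⅕)*(-11)) = (186*(3*(-2)))*(13/5 - 11/5) = (186*(-6))*(⅖) = -1116*⅖ = -2232/5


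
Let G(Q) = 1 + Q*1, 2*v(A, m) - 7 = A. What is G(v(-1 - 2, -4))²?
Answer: 9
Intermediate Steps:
v(A, m) = 7/2 + A/2
G(Q) = 1 + Q
G(v(-1 - 2, -4))² = (1 + (7/2 + (-1 - 2)/2))² = (1 + (7/2 + (½)*(-3)))² = (1 + (7/2 - 3/2))² = (1 + 2)² = 3² = 9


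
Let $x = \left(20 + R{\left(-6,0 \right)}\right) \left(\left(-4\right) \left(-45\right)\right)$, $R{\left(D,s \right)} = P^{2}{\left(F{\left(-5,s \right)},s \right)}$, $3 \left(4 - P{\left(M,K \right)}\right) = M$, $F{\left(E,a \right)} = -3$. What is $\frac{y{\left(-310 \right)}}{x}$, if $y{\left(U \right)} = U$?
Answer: $- \frac{31}{810} \approx -0.038272$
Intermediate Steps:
$P{\left(M,K \right)} = 4 - \frac{M}{3}$
$R{\left(D,s \right)} = 25$ ($R{\left(D,s \right)} = \left(4 - -1\right)^{2} = \left(4 + 1\right)^{2} = 5^{2} = 25$)
$x = 8100$ ($x = \left(20 + 25\right) \left(\left(-4\right) \left(-45\right)\right) = 45 \cdot 180 = 8100$)
$\frac{y{\left(-310 \right)}}{x} = - \frac{310}{8100} = \left(-310\right) \frac{1}{8100} = - \frac{31}{810}$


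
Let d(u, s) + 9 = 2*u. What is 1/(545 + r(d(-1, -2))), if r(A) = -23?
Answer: 1/522 ≈ 0.0019157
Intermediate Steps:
d(u, s) = -9 + 2*u
1/(545 + r(d(-1, -2))) = 1/(545 - 23) = 1/522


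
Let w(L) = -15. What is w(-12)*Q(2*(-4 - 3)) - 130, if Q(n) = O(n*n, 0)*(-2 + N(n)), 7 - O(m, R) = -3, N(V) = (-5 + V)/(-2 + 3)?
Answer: 3020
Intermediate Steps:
N(V) = -5 + V (N(V) = (-5 + V)/1 = (-5 + V)*1 = -5 + V)
O(m, R) = 10 (O(m, R) = 7 - 1*(-3) = 7 + 3 = 10)
Q(n) = -70 + 10*n (Q(n) = 10*(-2 + (-5 + n)) = 10*(-7 + n) = -70 + 10*n)
w(-12)*Q(2*(-4 - 3)) - 130 = -15*(-70 + 10*(2*(-4 - 3))) - 130 = -15*(-70 + 10*(2*(-7))) - 130 = -15*(-70 + 10*(-14)) - 130 = -15*(-70 - 140) - 130 = -15*(-210) - 130 = 3150 - 130 = 3020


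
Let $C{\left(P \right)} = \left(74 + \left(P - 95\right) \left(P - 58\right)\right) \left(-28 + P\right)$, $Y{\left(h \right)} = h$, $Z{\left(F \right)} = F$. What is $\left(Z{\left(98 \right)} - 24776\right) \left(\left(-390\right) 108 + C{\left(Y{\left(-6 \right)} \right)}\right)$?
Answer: $6525159336$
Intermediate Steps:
$C{\left(P \right)} = \left(-28 + P\right) \left(74 + \left(-95 + P\right) \left(-58 + P\right)\right)$ ($C{\left(P \right)} = \left(74 + \left(-95 + P\right) \left(-58 + P\right)\right) \left(-28 + P\right) = \left(-28 + P\right) \left(74 + \left(-95 + P\right) \left(-58 + P\right)\right)$)
$\left(Z{\left(98 \right)} - 24776\right) \left(\left(-390\right) 108 + C{\left(Y{\left(-6 \right)} \right)}\right) = \left(98 - 24776\right) \left(\left(-390\right) 108 + \left(-156352 + \left(-6\right)^{3} - 181 \left(-6\right)^{2} + 9868 \left(-6\right)\right)\right) = \left(98 - 24776\right) \left(-42120 - 222292\right) = - 24678 \left(-42120 - 222292\right) = \left(-24678\right) \left(-264412\right) = 6525159336$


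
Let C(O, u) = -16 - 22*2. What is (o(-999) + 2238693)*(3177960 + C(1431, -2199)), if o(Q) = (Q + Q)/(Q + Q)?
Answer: 7114345662600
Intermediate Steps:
o(Q) = 1 (o(Q) = (2*Q)/((2*Q)) = (2*Q)*(1/(2*Q)) = 1)
C(O, u) = -60 (C(O, u) = -16 - 44 = -60)
(o(-999) + 2238693)*(3177960 + C(1431, -2199)) = (1 + 2238693)*(3177960 - 60) = 2238694*3177900 = 7114345662600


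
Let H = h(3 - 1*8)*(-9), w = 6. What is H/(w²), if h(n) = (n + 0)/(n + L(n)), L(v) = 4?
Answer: -5/4 ≈ -1.2500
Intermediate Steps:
h(n) = n/(4 + n) (h(n) = (n + 0)/(n + 4) = n/(4 + n))
H = -45 (H = ((3 - 1*8)/(4 + (3 - 1*8)))*(-9) = ((3 - 8)/(4 + (3 - 8)))*(-9) = -5/(4 - 5)*(-9) = -5/(-1)*(-9) = -5*(-1)*(-9) = 5*(-9) = -45)
H/(w²) = -45/(6²) = -45/36 = -45*1/36 = -5/4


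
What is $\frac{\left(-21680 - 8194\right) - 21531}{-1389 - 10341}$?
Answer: $\frac{149}{34} \approx 4.3824$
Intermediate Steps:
$\frac{\left(-21680 - 8194\right) - 21531}{-1389 - 10341} = \frac{-29874 - 21531}{-11730} = \left(-51405\right) \left(- \frac{1}{11730}\right) = \frac{149}{34}$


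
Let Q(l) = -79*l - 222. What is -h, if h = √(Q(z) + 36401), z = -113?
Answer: -√45106 ≈ -212.38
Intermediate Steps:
Q(l) = -222 - 79*l
h = √45106 (h = √((-222 - 79*(-113)) + 36401) = √((-222 + 8927) + 36401) = √(8705 + 36401) = √45106 ≈ 212.38)
-h = -√45106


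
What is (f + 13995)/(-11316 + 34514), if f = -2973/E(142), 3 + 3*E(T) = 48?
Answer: 34492/57995 ≈ 0.59474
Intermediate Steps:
E(T) = 15 (E(T) = -1 + (1/3)*48 = -1 + 16 = 15)
f = -991/5 (f = -2973/15 = -2973*1/15 = -991/5 ≈ -198.20)
(f + 13995)/(-11316 + 34514) = (-991/5 + 13995)/(-11316 + 34514) = (68984/5)/23198 = (68984/5)*(1/23198) = 34492/57995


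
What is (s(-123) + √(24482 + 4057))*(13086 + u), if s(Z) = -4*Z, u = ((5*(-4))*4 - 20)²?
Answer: 11358312 + 69258*√3171 ≈ 1.5258e+7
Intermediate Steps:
u = 10000 (u = (-20*4 - 20)² = (-80 - 20)² = (-100)² = 10000)
(s(-123) + √(24482 + 4057))*(13086 + u) = (-4*(-123) + √(24482 + 4057))*(13086 + 10000) = (492 + √28539)*23086 = (492 + 3*√3171)*23086 = 11358312 + 69258*√3171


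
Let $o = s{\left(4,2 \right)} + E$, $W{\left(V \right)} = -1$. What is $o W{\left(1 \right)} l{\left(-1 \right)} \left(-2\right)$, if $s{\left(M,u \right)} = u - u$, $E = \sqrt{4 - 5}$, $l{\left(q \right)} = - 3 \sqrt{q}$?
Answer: $6$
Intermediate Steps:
$E = i$ ($E = \sqrt{-1} = i \approx 1.0 i$)
$s{\left(M,u \right)} = 0$
$o = i$ ($o = 0 + i = i \approx 1.0 i$)
$o W{\left(1 \right)} l{\left(-1 \right)} \left(-2\right) = i \left(-1\right) - 3 \sqrt{-1} \left(-2\right) = - i - 3 i \left(-2\right) = - i 6 i = 6$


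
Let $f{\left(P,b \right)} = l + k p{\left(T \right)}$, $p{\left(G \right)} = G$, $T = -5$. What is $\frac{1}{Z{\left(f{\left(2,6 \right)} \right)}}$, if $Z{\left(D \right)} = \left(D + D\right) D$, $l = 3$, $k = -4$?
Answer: $\frac{1}{1058} \approx 0.00094518$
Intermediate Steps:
$f{\left(P,b \right)} = 23$ ($f{\left(P,b \right)} = 3 - -20 = 3 + 20 = 23$)
$Z{\left(D \right)} = 2 D^{2}$ ($Z{\left(D \right)} = 2 D D = 2 D^{2}$)
$\frac{1}{Z{\left(f{\left(2,6 \right)} \right)}} = \frac{1}{2 \cdot 23^{2}} = \frac{1}{2 \cdot 529} = \frac{1}{1058}$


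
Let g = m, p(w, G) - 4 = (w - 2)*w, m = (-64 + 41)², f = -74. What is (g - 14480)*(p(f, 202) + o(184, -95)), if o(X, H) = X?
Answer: -81083212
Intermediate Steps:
m = 529 (m = (-23)² = 529)
p(w, G) = 4 + w*(-2 + w) (p(w, G) = 4 + (w - 2)*w = 4 + (-2 + w)*w = 4 + w*(-2 + w))
g = 529
(g - 14480)*(p(f, 202) + o(184, -95)) = (529 - 14480)*((4 + (-74)² - 2*(-74)) + 184) = -13951*((4 + 5476 + 148) + 184) = -13951*(5628 + 184) = -13951*5812 = -81083212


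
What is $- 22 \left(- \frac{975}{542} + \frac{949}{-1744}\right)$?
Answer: $\frac{12181169}{236312} \approx 51.547$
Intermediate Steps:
$- 22 \left(- \frac{975}{542} + \frac{949}{-1744}\right) = - 22 \left(\left(-975\right) \frac{1}{542} + 949 \left(- \frac{1}{1744}\right)\right) = - 22 \left(- \frac{975}{542} - \frac{949}{1744}\right) = \left(-22\right) \left(- \frac{1107379}{472624}\right) = \frac{12181169}{236312}$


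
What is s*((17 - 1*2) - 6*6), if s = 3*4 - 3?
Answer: -189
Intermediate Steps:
s = 9 (s = 12 - 3 = 9)
s*((17 - 1*2) - 6*6) = 9*((17 - 1*2) - 6*6) = 9*((17 - 2) - 36) = 9*(15 - 36) = 9*(-21) = -189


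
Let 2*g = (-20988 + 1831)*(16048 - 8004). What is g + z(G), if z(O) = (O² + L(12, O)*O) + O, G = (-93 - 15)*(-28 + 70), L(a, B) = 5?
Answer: -56501374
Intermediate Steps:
G = -4536 (G = -108*42 = -4536)
z(O) = O² + 6*O (z(O) = (O² + 5*O) + O = O² + 6*O)
g = -77049454 (g = ((-20988 + 1831)*(16048 - 8004))/2 = (-19157*8044)/2 = (½)*(-154098908) = -77049454)
g + z(G) = -77049454 - 4536*(6 - 4536) = -77049454 - 4536*(-4530) = -77049454 + 20548080 = -56501374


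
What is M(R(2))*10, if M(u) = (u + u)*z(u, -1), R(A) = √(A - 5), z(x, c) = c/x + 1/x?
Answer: 0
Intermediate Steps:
z(x, c) = 1/x + c/x (z(x, c) = c/x + 1/x = 1/x + c/x)
R(A) = √(-5 + A)
M(u) = 0 (M(u) = (u + u)*((1 - 1)/u) = (2*u)*(0/u) = (2*u)*0 = 0)
M(R(2))*10 = 0*10 = 0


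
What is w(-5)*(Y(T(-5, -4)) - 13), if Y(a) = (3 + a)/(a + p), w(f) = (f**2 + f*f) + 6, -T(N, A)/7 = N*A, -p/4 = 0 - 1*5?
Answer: -9961/15 ≈ -664.07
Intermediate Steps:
p = 20 (p = -4*(0 - 1*5) = -4*(0 - 5) = -4*(-5) = 20)
T(N, A) = -7*A*N (T(N, A) = -7*N*A = -7*A*N)
w(f) = 6 + 2*f**2 (w(f) = (f**2 + f**2) + 6 = 2*f**2 + 6 = 6 + 2*f**2)
Y(a) = (3 + a)/(20 + a) (Y(a) = (3 + a)/(a + 20) = (3 + a)/(20 + a))
w(-5)*(Y(T(-5, -4)) - 13) = (6 + 2*(-5)**2)*((3 - 7*(-4)*(-5))/(20 - 7*(-4)*(-5)) - 13) = (6 + 2*25)*((3 - 140)/(20 - 140) - 13) = (6 + 50)*(-137/(-120) - 13) = 56*(-1/120*(-137) - 13) = 56*(137/120 - 13) = 56*(-1423/120) = -9961/15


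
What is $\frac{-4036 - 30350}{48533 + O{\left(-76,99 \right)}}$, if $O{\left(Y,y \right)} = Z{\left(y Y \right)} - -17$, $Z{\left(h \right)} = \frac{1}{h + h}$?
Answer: $- \frac{517440528}{730580399} \approx -0.70826$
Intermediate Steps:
$Z{\left(h \right)} = \frac{1}{2 h}$
$O{\left(Y,y \right)} = 17 + \frac{1}{2 Y y}$ ($O{\left(Y,y \right)} = \frac{1}{2 y Y} - -17 = \frac{1}{2 Y y} + 17 = 17 + \frac{1}{2 Y y}$)
$\frac{-4036 - 30350}{48533 + O{\left(-76,99 \right)}} = \frac{-4036 - 30350}{48533 + \left(17 + \frac{1}{2 \left(-76\right) 99}\right)} = - \frac{34386}{48533 + \left(17 + \frac{1}{2} \left(- \frac{1}{76}\right) \frac{1}{99}\right)} = - \frac{34386}{48533 + \left(17 - \frac{1}{15048}\right)} = - \frac{34386}{48533 + \frac{255815}{15048}} = - \frac{34386}{\frac{730580399}{15048}} = \left(-34386\right) \frac{15048}{730580399} = - \frac{517440528}{730580399}$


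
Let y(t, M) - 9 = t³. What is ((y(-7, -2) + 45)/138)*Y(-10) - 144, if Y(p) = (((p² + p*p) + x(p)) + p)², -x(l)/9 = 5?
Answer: -6096097/138 ≈ -44175.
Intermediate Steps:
x(l) = -45 (x(l) = -9*5 = -45)
Y(p) = (-45 + p + 2*p²)² (Y(p) = (((p² + p*p) - 45) + p)² = (((p² + p²) - 45) + p)² = ((2*p² - 45) + p)² = ((-45 + 2*p²) + p)² = (-45 + p + 2*p²)²)
y(t, M) = 9 + t³
((y(-7, -2) + 45)/138)*Y(-10) - 144 = (((9 + (-7)³) + 45)/138)*(-45 - 10 + 2*(-10)²)² - 144 = (((9 - 343) + 45)*(1/138))*(-45 - 10 + 2*100)² - 144 = ((-334 + 45)*(1/138))*(-45 - 10 + 200)² - 144 = -289*1/138*145² - 144 = -289/138*21025 - 144 = -6076225/138 - 144 = -6096097/138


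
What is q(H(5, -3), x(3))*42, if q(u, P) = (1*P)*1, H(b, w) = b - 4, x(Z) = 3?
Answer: 126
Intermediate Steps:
H(b, w) = -4 + b
q(u, P) = P (q(u, P) = P*1 = P)
q(H(5, -3), x(3))*42 = 3*42 = 126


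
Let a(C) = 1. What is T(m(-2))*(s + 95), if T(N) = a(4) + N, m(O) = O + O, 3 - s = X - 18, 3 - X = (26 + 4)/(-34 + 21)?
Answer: -4317/13 ≈ -332.08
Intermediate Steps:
X = 69/13 (X = 3 - (26 + 4)/(-34 + 21) = 3 - 30/(-13) = 3 - 30*(-1)/13 = 3 - 1*(-30/13) = 3 + 30/13 = 69/13 ≈ 5.3077)
s = 204/13 (s = 3 - (69/13 - 18) = 3 - 1*(-165/13) = 3 + 165/13 = 204/13 ≈ 15.692)
m(O) = 2*O
T(N) = 1 + N
T(m(-2))*(s + 95) = (1 + 2*(-2))*(204/13 + 95) = (1 - 4)*(1439/13) = -3*1439/13 = -4317/13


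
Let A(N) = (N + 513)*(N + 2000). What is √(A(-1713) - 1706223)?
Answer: 3*I*√227847 ≈ 1432.0*I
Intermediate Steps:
A(N) = (513 + N)*(2000 + N)
√(A(-1713) - 1706223) = √((1026000 + (-1713)² + 2513*(-1713)) - 1706223) = √((1026000 + 2934369 - 4304769) - 1706223) = √(-344400 - 1706223) = √(-2050623) = 3*I*√227847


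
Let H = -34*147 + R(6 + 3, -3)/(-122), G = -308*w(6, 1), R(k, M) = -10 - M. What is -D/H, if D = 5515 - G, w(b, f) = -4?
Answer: 522526/609749 ≈ 0.85695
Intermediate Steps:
G = 1232 (G = -308*(-4) = 1232)
H = -609749/122 (H = -34*147 + (-10 - 1*(-3))/(-122) = -4998 + (-10 + 3)*(-1/122) = -4998 - 7*(-1/122) = -4998 + 7/122 = -609749/122 ≈ -4997.9)
D = 4283 (D = 5515 - 1*1232 = 5515 - 1232 = 4283)
-D/H = -4283/(-609749/122) = -4283*(-122)/609749 = -1*(-522526/609749) = 522526/609749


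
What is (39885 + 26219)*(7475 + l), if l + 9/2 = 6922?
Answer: 951401820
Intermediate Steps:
l = 13835/2 (l = -9/2 + 6922 = 13835/2 ≈ 6917.5)
(39885 + 26219)*(7475 + l) = (39885 + 26219)*(7475 + 13835/2) = 66104*(28785/2) = 951401820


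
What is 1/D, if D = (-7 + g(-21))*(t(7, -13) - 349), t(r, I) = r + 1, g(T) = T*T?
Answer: -1/147994 ≈ -6.7570e-6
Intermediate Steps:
g(T) = T²
t(r, I) = 1 + r
D = -147994 (D = (-7 + (-21)²)*((1 + 7) - 349) = (-7 + 441)*(8 - 349) = 434*(-341) = -147994)
1/D = 1/(-147994) = -1/147994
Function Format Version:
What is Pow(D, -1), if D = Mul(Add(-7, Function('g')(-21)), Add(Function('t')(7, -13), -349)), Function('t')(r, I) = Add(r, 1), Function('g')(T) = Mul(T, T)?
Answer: Rational(-1, 147994) ≈ -6.7570e-6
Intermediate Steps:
Function('g')(T) = Pow(T, 2)
Function('t')(r, I) = Add(1, r)
D = -147994 (D = Mul(Add(-7, Pow(-21, 2)), Add(Add(1, 7), -349)) = Mul(Add(-7, 441), Add(8, -349)) = Mul(434, -341) = -147994)
Pow(D, -1) = Pow(-147994, -1) = Rational(-1, 147994)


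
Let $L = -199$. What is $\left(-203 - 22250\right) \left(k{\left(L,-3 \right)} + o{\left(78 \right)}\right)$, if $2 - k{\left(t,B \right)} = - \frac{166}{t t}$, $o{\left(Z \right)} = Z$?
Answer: $- \frac{71136627438}{39601} \approx -1.7963 \cdot 10^{6}$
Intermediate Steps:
$k{\left(t,B \right)} = 2 + \frac{166}{t^{2}}$ ($k{\left(t,B \right)} = 2 - - \frac{166}{t t} = 2 - - \frac{166}{t^{2}} = 2 + \frac{166}{t^{2}}$)
$\left(-203 - 22250\right) \left(k{\left(L,-3 \right)} + o{\left(78 \right)}\right) = \left(-203 - 22250\right) \left(\left(2 + \frac{166}{39601}\right) + 78\right) = - 22453 \left(\left(2 + 166 \cdot \frac{1}{39601}\right) + 78\right) = - 22453 \left(\left(2 + \frac{166}{39601}\right) + 78\right) = - 22453 \left(\frac{79368}{39601} + 78\right) = \left(-22453\right) \frac{3168246}{39601} = - \frac{71136627438}{39601}$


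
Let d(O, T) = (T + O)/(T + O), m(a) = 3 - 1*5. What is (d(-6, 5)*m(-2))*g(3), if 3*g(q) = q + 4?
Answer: -14/3 ≈ -4.6667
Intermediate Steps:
m(a) = -2 (m(a) = 3 - 5 = -2)
g(q) = 4/3 + q/3 (g(q) = (q + 4)/3 = (4 + q)/3 = 4/3 + q/3)
d(O, T) = 1 (d(O, T) = (O + T)/(O + T) = 1)
(d(-6, 5)*m(-2))*g(3) = (1*(-2))*(4/3 + (⅓)*3) = -2*(4/3 + 1) = -2*7/3 = -14/3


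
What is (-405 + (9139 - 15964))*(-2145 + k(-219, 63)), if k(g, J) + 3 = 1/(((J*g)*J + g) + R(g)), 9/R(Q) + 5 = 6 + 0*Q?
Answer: 4500714304690/289807 ≈ 1.5530e+7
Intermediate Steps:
R(Q) = 9 (R(Q) = 9/(-5 + (6 + 0*Q)) = 9/(-5 + (6 + 0)) = 9/(-5 + 6) = 9/1 = 9*1 = 9)
k(g, J) = -3 + 1/(9 + g + g*J**2) (k(g, J) = -3 + 1/(((J*g)*J + g) + 9) = -3 + 1/((g*J**2 + g) + 9) = -3 + 1/((g + g*J**2) + 9) = -3 + 1/(9 + g + g*J**2))
(-405 + (9139 - 15964))*(-2145 + k(-219, 63)) = (-405 + (9139 - 15964))*(-2145 + (-26 - 3*(-219) - 3*(-219)*63**2)/(9 - 219 - 219*63**2)) = (-405 - 6825)*(-2145 + (-26 + 657 - 3*(-219)*3969)/(9 - 219 - 219*3969)) = -7230*(-2145 + (-26 + 657 + 2607633)/(9 - 219 - 869211)) = -7230*(-2145 + 2608264/(-869421)) = -7230*(-2145 - 1/869421*2608264) = -7230*(-2145 - 2608264/869421) = -7230*(-1867516309/869421) = 4500714304690/289807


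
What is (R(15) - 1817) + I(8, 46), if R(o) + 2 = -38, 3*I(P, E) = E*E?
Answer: -3455/3 ≈ -1151.7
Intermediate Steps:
I(P, E) = E**2/3 (I(P, E) = (E*E)/3 = E**2/3)
R(o) = -40 (R(o) = -2 - 38 = -40)
(R(15) - 1817) + I(8, 46) = (-40 - 1817) + (1/3)*46**2 = -1857 + (1/3)*2116 = -1857 + 2116/3 = -3455/3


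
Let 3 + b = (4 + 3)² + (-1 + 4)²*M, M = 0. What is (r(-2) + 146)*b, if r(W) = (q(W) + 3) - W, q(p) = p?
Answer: 6854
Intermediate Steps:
r(W) = 3 (r(W) = (W + 3) - W = (3 + W) - W = 3)
b = 46 (b = -3 + ((4 + 3)² + (-1 + 4)²*0) = -3 + (7² + 3²*0) = -3 + (49 + 9*0) = -3 + (49 + 0) = -3 + 49 = 46)
(r(-2) + 146)*b = (3 + 146)*46 = 149*46 = 6854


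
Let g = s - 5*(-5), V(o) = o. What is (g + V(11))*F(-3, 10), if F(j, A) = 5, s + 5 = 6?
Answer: 185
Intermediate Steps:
s = 1 (s = -5 + 6 = 1)
g = 26 (g = 1 - 5*(-5) = 1 + 25 = 26)
(g + V(11))*F(-3, 10) = (26 + 11)*5 = 37*5 = 185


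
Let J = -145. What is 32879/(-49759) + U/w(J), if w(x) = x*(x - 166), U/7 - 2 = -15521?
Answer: -6888147952/2243882105 ≈ -3.0697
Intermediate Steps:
U = -108633 (U = 14 + 7*(-15521) = 14 - 108647 = -108633)
w(x) = x*(-166 + x)
32879/(-49759) + U/w(J) = 32879/(-49759) - 108633*(-1/(145*(-166 - 145))) = 32879*(-1/49759) - 108633/((-145*(-311))) = -32879/49759 - 108633/45095 = -6888147952/2243882105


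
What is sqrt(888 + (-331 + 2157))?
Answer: sqrt(2714) ≈ 52.096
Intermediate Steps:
sqrt(888 + (-331 + 2157)) = sqrt(888 + 1826) = sqrt(2714)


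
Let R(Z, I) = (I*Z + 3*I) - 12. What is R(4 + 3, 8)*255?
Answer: 17340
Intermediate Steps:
R(Z, I) = -12 + 3*I + I*Z (R(Z, I) = (3*I + I*Z) - 12 = -12 + 3*I + I*Z)
R(4 + 3, 8)*255 = (-12 + 3*8 + 8*(4 + 3))*255 = (-12 + 24 + 8*7)*255 = (-12 + 24 + 56)*255 = 68*255 = 17340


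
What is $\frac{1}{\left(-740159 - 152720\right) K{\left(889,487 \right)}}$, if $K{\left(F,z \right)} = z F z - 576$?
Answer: $- \frac{1}{188256987882535} \approx -5.3119 \cdot 10^{-15}$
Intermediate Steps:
$K{\left(F,z \right)} = -576 + F z^{2}$ ($K{\left(F,z \right)} = F z z - 576 = F z^{2} - 576 = -576 + F z^{2}$)
$\frac{1}{\left(-740159 - 152720\right) K{\left(889,487 \right)}} = \frac{1}{\left(-740159 - 152720\right) \left(-576 + 889 \cdot 487^{2}\right)} = \frac{1}{\left(-892879\right) \left(-576 + 889 \cdot 237169\right)} = - \frac{1}{892879 \left(-576 + 210843241\right)} = - \frac{1}{892879 \cdot 210842665} = \left(- \frac{1}{892879}\right) \frac{1}{210842665} = - \frac{1}{188256987882535}$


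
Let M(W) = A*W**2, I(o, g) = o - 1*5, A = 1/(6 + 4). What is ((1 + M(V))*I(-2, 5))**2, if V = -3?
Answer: 17689/100 ≈ 176.89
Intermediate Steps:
A = 1/10 ≈ 0.10000
I(o, g) = -5 + o (I(o, g) = o - 5 = -5 + o)
M(W) = W**2/10
((1 + M(V))*I(-2, 5))**2 = ((1 + (1/10)*(-3)**2)*(-5 - 2))**2 = ((1 + (1/10)*9)*(-7))**2 = ((1 + 9/10)*(-7))**2 = ((19/10)*(-7))**2 = (-133/10)**2 = 17689/100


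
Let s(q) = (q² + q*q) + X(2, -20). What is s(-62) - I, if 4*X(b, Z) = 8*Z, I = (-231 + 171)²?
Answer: 4048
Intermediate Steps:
I = 3600 (I = (-60)² = 3600)
X(b, Z) = 2*Z (X(b, Z) = (8*Z)/4 = 2*Z)
s(q) = -40 + 2*q² (s(q) = (q² + q*q) + 2*(-20) = (q² + q²) - 40 = 2*q² - 40 = -40 + 2*q²)
s(-62) - I = (-40 + 2*(-62)²) - 1*3600 = (-40 + 2*3844) - 3600 = (-40 + 7688) - 3600 = 7648 - 3600 = 4048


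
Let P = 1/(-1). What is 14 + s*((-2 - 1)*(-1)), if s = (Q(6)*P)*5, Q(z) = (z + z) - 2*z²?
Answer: 914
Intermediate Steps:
Q(z) = -2*z² + 2*z (Q(z) = 2*z - 2*z² = -2*z² + 2*z)
P = -1
s = 300 (s = ((2*6*(1 - 1*6))*(-1))*5 = ((2*6*(1 - 6))*(-1))*5 = ((2*6*(-5))*(-1))*5 = -60*(-1)*5 = 60*5 = 300)
14 + s*((-2 - 1)*(-1)) = 14 + 300*((-2 - 1)*(-1)) = 14 + 300*(-3*(-1)) = 14 + 300*3 = 14 + 900 = 914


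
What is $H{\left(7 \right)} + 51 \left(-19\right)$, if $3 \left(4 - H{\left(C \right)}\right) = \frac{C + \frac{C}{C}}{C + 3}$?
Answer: $- \frac{14479}{15} \approx -965.27$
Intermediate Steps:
$H{\left(C \right)} = 4 - \frac{1 + C}{3 \left(3 + C\right)}$ ($H{\left(C \right)} = 4 - \frac{\left(C + \frac{C}{C}\right) \frac{1}{C + 3}}{3} = 4 - \frac{\left(C + 1\right) \frac{1}{3 + C}}{3} = 4 - \frac{\left(1 + C\right) \frac{1}{3 + C}}{3} = 4 - \frac{\frac{1}{3 + C} \left(1 + C\right)}{3} = 4 - \frac{1 + C}{3 \left(3 + C\right)}$)
$H{\left(7 \right)} + 51 \left(-19\right) = \frac{35 + 11 \cdot 7}{3 \left(3 + 7\right)} + 51 \left(-19\right) = \frac{35 + 77}{3 \cdot 10} - 969 = \frac{1}{3} \cdot \frac{1}{10} \cdot 112 - 969 = \frac{56}{15} - 969 = - \frac{14479}{15}$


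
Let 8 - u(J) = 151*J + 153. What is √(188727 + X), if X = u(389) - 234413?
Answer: I*√104570 ≈ 323.37*I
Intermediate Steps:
u(J) = -145 - 151*J (u(J) = 8 - (151*J + 153) = 8 - (153 + 151*J) = 8 + (-153 - 151*J) = -145 - 151*J)
X = -293297 (X = (-145 - 151*389) - 234413 = (-145 - 58739) - 234413 = -58884 - 234413 = -293297)
√(188727 + X) = √(188727 - 293297) = √(-104570) = I*√104570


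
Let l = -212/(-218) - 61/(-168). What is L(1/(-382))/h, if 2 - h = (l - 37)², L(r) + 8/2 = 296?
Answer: -97916168448/425851970881 ≈ -0.22993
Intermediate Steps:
L(r) = 292 (L(r) = -4 + 296 = 292)
l = 24457/18312 (l = -212*(-1/218) - 61*(-1/168) = 106/109 + 61/168 = 24457/18312 ≈ 1.3356)
h = -425851970881/335329344 (h = 2 - (24457/18312 - 37)² = 2 - (-653087/18312)² = 2 - 1*426522629569/335329344 = 2 - 426522629569/335329344 = -425851970881/335329344 ≈ -1270.0)
L(1/(-382))/h = 292/(-425851970881/335329344) = 292*(-335329344/425851970881) = -97916168448/425851970881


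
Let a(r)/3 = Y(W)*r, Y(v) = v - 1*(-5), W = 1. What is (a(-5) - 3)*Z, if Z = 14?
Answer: -1302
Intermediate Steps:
Y(v) = 5 + v (Y(v) = v + 5 = 5 + v)
a(r) = 18*r (a(r) = 3*((5 + 1)*r) = 3*(6*r) = 18*r)
(a(-5) - 3)*Z = (18*(-5) - 3)*14 = (-90 - 3)*14 = -93*14 = -1302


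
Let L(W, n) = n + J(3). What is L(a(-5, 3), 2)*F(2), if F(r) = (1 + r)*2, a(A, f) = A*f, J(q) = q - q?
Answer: 12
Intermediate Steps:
J(q) = 0
F(r) = 2 + 2*r
L(W, n) = n (L(W, n) = n + 0 = n)
L(a(-5, 3), 2)*F(2) = 2*(2 + 2*2) = 2*(2 + 4) = 2*6 = 12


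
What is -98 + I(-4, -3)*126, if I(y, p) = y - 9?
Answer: -1736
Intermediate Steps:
I(y, p) = -9 + y
-98 + I(-4, -3)*126 = -98 + (-9 - 4)*126 = -98 - 13*126 = -98 - 1638 = -1736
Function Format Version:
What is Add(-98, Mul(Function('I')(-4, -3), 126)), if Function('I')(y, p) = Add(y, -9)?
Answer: -1736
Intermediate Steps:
Function('I')(y, p) = Add(-9, y)
Add(-98, Mul(Function('I')(-4, -3), 126)) = Add(-98, Mul(Add(-9, -4), 126)) = Add(-98, Mul(-13, 126)) = Add(-98, -1638) = -1736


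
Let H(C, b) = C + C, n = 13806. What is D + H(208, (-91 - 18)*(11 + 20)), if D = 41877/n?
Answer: 642797/1534 ≈ 419.03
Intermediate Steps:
H(C, b) = 2*C
D = 4653/1534 (D = 41877/13806 = 41877*(1/13806) = 4653/1534 ≈ 3.0332)
D + H(208, (-91 - 18)*(11 + 20)) = 4653/1534 + 2*208 = 4653/1534 + 416 = 642797/1534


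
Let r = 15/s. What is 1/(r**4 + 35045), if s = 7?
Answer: 2401/84193670 ≈ 2.8518e-5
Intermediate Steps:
r = 15/7 ≈ 2.1429
1/(r**4 + 35045) = 1/((15/7)**4 + 35045) = 1/(50625/2401 + 35045) = 1/(84193670/2401) = 2401/84193670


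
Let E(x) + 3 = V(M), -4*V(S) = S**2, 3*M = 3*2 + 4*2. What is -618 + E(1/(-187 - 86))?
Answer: -5638/9 ≈ -626.44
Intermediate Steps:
M = 14/3 (M = (3*2 + 4*2)/3 = (6 + 8)/3 = (1/3)*14 = 14/3 ≈ 4.6667)
V(S) = -S**2/4
E(x) = -76/9 (E(x) = -3 - (14/3)**2/4 = -3 - 1/4*196/9 = -3 - 49/9 = -76/9)
-618 + E(1/(-187 - 86)) = -618 - 76/9 = -5638/9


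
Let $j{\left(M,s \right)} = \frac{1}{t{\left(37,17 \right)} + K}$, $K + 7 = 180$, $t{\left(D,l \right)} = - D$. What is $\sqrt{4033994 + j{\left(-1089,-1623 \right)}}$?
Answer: $\frac{\sqrt{18653188290}}{68} \approx 2008.5$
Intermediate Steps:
$K = 173$ ($K = -7 + 180 = 173$)
$j{\left(M,s \right)} = \frac{1}{136}$ ($j{\left(M,s \right)} = \frac{1}{\left(-1\right) 37 + 173} = \frac{1}{-37 + 173} = \frac{1}{136}$)
$\sqrt{4033994 + j{\left(-1089,-1623 \right)}} = \sqrt{4033994 + \frac{1}{136}} = \sqrt{\frac{548623185}{136}} = \frac{\sqrt{18653188290}}{68}$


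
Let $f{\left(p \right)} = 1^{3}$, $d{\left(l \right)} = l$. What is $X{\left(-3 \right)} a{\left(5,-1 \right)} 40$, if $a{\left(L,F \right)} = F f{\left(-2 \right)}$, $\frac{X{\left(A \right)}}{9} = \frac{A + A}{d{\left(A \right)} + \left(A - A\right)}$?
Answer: $-720$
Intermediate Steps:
$f{\left(p \right)} = 1$
$X{\left(A \right)} = 18$ ($X{\left(A \right)} = 9 \frac{A + A}{A + \left(A - A\right)} = 9 \frac{2 A}{A + 0} = 9 \frac{2 A}{A} = 9 \cdot 2 = 18$)
$a{\left(L,F \right)} = F$ ($a{\left(L,F \right)} = F 1 = F$)
$X{\left(-3 \right)} a{\left(5,-1 \right)} 40 = 18 \left(-1\right) 40 = \left(-18\right) 40 = -720$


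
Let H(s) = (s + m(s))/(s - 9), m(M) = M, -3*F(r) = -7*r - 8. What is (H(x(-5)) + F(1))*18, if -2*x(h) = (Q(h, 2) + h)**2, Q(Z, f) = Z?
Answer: 7110/59 ≈ 120.51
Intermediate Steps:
F(r) = 8/3 + 7*r/3 (F(r) = -(-7*r - 8)/3 = -(-8 - 7*r)/3 = 8/3 + 7*r/3)
x(h) = -2*h**2 (x(h) = -(h + h)**2/2 = -4*h**2/2 = -2*h**2)
H(s) = 2*s/(-9 + s) (H(s) = (s + s)/(s - 9) = (2*s)/(-9 + s) = 2*s/(-9 + s))
(H(x(-5)) + F(1))*18 = (2*(-2*(-5)**2)/(-9 - 2*(-5)**2) + (8/3 + (7/3)*1))*18 = (2*(-2*25)/(-9 - 2*25) + (8/3 + 7/3))*18 = (2*(-50)/(-9 - 50) + 5)*18 = (2*(-50)/(-59) + 5)*18 = (2*(-50)*(-1/59) + 5)*18 = (100/59 + 5)*18 = (395/59)*18 = 7110/59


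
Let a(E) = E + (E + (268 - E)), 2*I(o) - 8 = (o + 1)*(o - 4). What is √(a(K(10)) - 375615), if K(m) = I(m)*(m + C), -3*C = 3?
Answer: I*√375014 ≈ 612.38*I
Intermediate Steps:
C = -1 (C = -⅓*3 = -1)
I(o) = 4 + (1 + o)*(-4 + o)/2 (I(o) = 4 + ((o + 1)*(o - 4))/2 = 4 + ((1 + o)*(-4 + o))/2 = 4 + (1 + o)*(-4 + o)/2)
K(m) = (-1 + m)*(2 + m²/2 - 3*m/2) (K(m) = (2 + m²/2 - 3*m/2)*(m - 1) = (2 + m²/2 - 3*m/2)*(-1 + m) = (-1 + m)*(2 + m²/2 - 3*m/2))
a(E) = 268 + E (a(E) = E + 268 = 268 + E)
√(a(K(10)) - 375615) = √((268 + (-1 + 10)*(4 + 10² - 3*10)/2) - 375615) = √((268 + (½)*9*(4 + 100 - 30)) - 375615) = √((268 + (½)*9*74) - 375615) = √((268 + 333) - 375615) = √(601 - 375615) = √(-375014) = I*√375014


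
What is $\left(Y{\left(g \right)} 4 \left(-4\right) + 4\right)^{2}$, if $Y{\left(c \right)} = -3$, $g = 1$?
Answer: $2704$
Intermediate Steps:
$\left(Y{\left(g \right)} 4 \left(-4\right) + 4\right)^{2} = \left(\left(-3\right) 4 \left(-4\right) + 4\right)^{2} = \left(\left(-12\right) \left(-4\right) + 4\right)^{2} = \left(48 + 4\right)^{2} = 52^{2} = 2704$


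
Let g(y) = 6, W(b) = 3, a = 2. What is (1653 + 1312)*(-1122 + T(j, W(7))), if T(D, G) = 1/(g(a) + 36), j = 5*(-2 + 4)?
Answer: -139719695/42 ≈ -3.3267e+6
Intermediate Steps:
j = 10 (j = 5*2 = 10)
T(D, G) = 1/42 (T(D, G) = 1/(6 + 36) = 1/42)
(1653 + 1312)*(-1122 + T(j, W(7))) = (1653 + 1312)*(-1122 + 1/42) = 2965*(-47123/42) = -139719695/42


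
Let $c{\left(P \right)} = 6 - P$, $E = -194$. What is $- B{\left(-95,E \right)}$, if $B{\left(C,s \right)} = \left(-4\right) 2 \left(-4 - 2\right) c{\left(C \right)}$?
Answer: $-4848$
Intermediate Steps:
$B{\left(C,s \right)} = 288 - 48 C$ ($B{\left(C,s \right)} = \left(-4\right) 2 \left(-4 - 2\right) \left(6 - C\right) = \left(-8\right) \left(-6\right) \left(6 - C\right) = 48 \left(6 - C\right) = 288 - 48 C$)
$- B{\left(-95,E \right)} = - (288 - -4560) = - (288 + 4560) = \left(-1\right) 4848 = -4848$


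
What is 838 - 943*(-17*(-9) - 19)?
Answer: -125524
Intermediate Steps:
838 - 943*(-17*(-9) - 19) = 838 - 943*(153 - 19) = 838 - 943*134 = 838 - 126362 = -125524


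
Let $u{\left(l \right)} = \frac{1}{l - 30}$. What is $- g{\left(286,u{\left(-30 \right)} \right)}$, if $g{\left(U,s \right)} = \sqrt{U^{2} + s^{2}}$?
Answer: $- \frac{\sqrt{294465601}}{60} \approx -286.0$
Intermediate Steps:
$u{\left(l \right)} = \frac{1}{-30 + l}$
$- g{\left(286,u{\left(-30 \right)} \right)} = - \sqrt{286^{2} + \left(\frac{1}{-30 - 30}\right)^{2}} = - \sqrt{81796 + \left(\frac{1}{-60}\right)^{2}} = - \sqrt{81796 + \left(- \frac{1}{60}\right)^{2}} = - \sqrt{81796 + \frac{1}{3600}} = - \sqrt{\frac{294465601}{3600}} = - \frac{\sqrt{294465601}}{60}$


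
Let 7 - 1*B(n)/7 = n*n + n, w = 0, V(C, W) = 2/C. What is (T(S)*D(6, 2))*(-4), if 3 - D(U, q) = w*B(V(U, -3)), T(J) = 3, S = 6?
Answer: -36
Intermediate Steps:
B(n) = 49 - 7*n - 7*n**2 (B(n) = 49 - 7*(n*n + n) = 49 - 7*(n**2 + n) = 49 - 7*(n + n**2) = 49 + (-7*n - 7*n**2) = 49 - 7*n - 7*n**2)
D(U, q) = 3 (D(U, q) = 3 - 0*(49 - 14/U - 7*4/U**2) = 3 - 0*(49 - 14/U - 28/U**2) = 3 - 0*(49 - 28/U**2 - 14/U) = 3 - 1*0 = 3 + 0 = 3)
(T(S)*D(6, 2))*(-4) = (3*3)*(-4) = 9*(-4) = -36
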